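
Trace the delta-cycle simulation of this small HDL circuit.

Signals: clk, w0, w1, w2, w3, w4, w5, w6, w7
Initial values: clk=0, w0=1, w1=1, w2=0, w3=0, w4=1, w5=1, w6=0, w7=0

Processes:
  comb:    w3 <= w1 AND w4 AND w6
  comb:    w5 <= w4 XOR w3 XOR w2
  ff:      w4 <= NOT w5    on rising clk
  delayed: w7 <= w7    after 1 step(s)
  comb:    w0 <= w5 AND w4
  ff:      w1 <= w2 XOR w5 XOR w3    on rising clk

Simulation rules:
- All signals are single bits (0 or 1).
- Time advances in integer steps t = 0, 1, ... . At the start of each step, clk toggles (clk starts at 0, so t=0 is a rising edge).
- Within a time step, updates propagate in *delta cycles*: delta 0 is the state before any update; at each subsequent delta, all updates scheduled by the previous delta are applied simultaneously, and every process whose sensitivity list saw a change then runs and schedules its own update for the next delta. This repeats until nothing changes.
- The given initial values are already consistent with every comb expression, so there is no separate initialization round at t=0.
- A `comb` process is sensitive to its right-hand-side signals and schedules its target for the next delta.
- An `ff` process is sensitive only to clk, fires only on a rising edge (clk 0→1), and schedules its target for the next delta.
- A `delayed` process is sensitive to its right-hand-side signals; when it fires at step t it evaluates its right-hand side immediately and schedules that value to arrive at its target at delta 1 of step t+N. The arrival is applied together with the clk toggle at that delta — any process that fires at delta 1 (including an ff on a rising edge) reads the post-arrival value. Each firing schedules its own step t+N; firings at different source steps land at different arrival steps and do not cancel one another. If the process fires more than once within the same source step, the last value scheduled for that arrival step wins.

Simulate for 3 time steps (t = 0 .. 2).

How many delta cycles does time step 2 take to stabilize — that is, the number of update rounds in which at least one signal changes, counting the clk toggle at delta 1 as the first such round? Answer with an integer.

4

t0.Δ0 w2=0 w7=0 w0=1 w6=0 clk=0 w3=0 w5=1 w4=1 w1=1
t0.Δ1 w2=0 w7=0 w0=1 w6=0 clk=1 w3=0 w5=1 w4=1 w1=1
t0.Δ2 w2=0 w7=0 w0=1 w6=0 clk=1 w3=0 w5=1 w4=0 w1=1
t0.Δ3 w2=0 w7=0 w0=0 w6=0 clk=1 w3=0 w5=0 w4=0 w1=1
t1.Δ0 w2=0 w7=0 w0=0 w6=0 clk=1 w3=0 w5=0 w4=0 w1=1
t1.Δ1 w2=0 w7=0 w0=0 w6=0 clk=0 w3=0 w5=0 w4=0 w1=1
t2.Δ0 w2=0 w7=0 w0=0 w6=0 clk=0 w3=0 w5=0 w4=0 w1=1
t2.Δ1 w2=0 w7=0 w0=0 w6=0 clk=1 w3=0 w5=0 w4=0 w1=1
t2.Δ2 w2=0 w7=0 w0=0 w6=0 clk=1 w3=0 w5=0 w4=1 w1=0
t2.Δ3 w2=0 w7=0 w0=0 w6=0 clk=1 w3=0 w5=1 w4=1 w1=0
t2.Δ4 w2=0 w7=0 w0=1 w6=0 clk=1 w3=0 w5=1 w4=1 w1=0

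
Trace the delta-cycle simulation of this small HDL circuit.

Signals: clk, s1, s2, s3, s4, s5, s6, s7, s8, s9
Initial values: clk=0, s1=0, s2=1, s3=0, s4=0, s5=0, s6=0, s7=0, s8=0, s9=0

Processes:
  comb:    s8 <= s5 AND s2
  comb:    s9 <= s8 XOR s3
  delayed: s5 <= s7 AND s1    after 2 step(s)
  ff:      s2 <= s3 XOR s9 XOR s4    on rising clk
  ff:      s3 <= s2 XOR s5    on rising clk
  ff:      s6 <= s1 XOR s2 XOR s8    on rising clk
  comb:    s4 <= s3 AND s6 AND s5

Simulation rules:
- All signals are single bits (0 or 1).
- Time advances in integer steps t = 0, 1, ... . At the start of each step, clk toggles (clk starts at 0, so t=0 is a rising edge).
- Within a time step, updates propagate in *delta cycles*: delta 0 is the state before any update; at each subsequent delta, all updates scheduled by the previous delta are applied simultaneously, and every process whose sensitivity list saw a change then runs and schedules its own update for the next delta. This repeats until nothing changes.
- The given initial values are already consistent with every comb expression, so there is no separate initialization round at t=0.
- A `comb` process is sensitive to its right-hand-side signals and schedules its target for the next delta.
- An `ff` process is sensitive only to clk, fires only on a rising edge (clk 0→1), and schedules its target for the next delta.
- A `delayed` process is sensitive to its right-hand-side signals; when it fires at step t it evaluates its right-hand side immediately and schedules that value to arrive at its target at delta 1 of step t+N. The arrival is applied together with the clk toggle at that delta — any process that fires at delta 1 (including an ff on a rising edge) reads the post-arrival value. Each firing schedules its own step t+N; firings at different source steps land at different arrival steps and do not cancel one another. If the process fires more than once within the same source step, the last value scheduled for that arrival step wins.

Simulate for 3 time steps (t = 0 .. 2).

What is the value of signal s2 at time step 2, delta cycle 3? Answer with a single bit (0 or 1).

0

t0.Δ0 s2=1 s9=0 s8=0 s7=0 s5=0 s6=0 clk=0 s3=0 s1=0 s4=0
t0.Δ1 s2=1 s9=0 s8=0 s7=0 s5=0 s6=0 clk=1 s3=0 s1=0 s4=0
t0.Δ2 s2=0 s9=0 s8=0 s7=0 s5=0 s6=1 clk=1 s3=1 s1=0 s4=0
t0.Δ3 s2=0 s9=1 s8=0 s7=0 s5=0 s6=1 clk=1 s3=1 s1=0 s4=0
t1.Δ0 s2=0 s9=1 s8=0 s7=0 s5=0 s6=1 clk=1 s3=1 s1=0 s4=0
t1.Δ1 s2=0 s9=1 s8=0 s7=0 s5=0 s6=1 clk=0 s3=1 s1=0 s4=0
t2.Δ0 s2=0 s9=1 s8=0 s7=0 s5=0 s6=1 clk=0 s3=1 s1=0 s4=0
t2.Δ1 s2=0 s9=1 s8=0 s7=0 s5=0 s6=1 clk=1 s3=1 s1=0 s4=0
t2.Δ2 s2=0 s9=1 s8=0 s7=0 s5=0 s6=0 clk=1 s3=0 s1=0 s4=0
t2.Δ3 s2=0 s9=0 s8=0 s7=0 s5=0 s6=0 clk=1 s3=0 s1=0 s4=0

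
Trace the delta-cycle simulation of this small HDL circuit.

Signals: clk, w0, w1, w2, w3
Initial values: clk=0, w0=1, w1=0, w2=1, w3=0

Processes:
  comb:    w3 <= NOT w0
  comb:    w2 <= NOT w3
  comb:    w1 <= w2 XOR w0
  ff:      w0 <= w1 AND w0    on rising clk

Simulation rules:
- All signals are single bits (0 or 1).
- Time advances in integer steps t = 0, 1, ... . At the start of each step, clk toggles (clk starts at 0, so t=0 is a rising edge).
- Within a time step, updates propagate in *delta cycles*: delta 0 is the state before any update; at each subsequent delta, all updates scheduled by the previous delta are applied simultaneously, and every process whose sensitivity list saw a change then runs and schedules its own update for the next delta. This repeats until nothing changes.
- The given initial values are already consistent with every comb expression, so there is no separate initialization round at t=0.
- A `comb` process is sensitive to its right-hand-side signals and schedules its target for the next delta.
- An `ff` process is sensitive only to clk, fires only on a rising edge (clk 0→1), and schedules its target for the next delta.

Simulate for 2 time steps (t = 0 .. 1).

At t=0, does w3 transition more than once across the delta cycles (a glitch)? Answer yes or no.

t0.Δ0 w2=1 w0=1 w1=0 clk=0 w3=0
t0.Δ1 w2=1 w0=1 w1=0 clk=1 w3=0
t0.Δ2 w2=1 w0=0 w1=0 clk=1 w3=0
t0.Δ3 w2=1 w0=0 w1=1 clk=1 w3=1
t0.Δ4 w2=0 w0=0 w1=1 clk=1 w3=1
t0.Δ5 w2=0 w0=0 w1=0 clk=1 w3=1
t1.Δ0 w2=0 w0=0 w1=0 clk=1 w3=1
t1.Δ1 w2=0 w0=0 w1=0 clk=0 w3=1

no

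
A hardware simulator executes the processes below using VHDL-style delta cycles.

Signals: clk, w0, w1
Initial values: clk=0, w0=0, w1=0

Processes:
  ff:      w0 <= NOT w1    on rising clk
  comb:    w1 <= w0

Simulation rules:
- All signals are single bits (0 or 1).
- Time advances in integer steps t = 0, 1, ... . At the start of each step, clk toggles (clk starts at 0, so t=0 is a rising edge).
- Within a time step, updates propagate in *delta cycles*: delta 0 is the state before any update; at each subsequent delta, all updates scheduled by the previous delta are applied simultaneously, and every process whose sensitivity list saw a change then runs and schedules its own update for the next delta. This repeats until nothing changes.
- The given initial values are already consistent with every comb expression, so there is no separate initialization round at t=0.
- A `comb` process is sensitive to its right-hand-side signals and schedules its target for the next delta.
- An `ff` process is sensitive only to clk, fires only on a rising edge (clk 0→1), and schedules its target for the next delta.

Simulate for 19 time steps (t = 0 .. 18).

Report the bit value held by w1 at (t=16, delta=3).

t0.Δ0 clk=0 w0=0 w1=0
t0.Δ1 clk=1 w0=0 w1=0
t0.Δ2 clk=1 w0=1 w1=0
t0.Δ3 clk=1 w0=1 w1=1
t1.Δ0 clk=1 w0=1 w1=1
t1.Δ1 clk=0 w0=1 w1=1
t2.Δ0 clk=0 w0=1 w1=1
t2.Δ1 clk=1 w0=1 w1=1
t2.Δ2 clk=1 w0=0 w1=1
t2.Δ3 clk=1 w0=0 w1=0
t3.Δ0 clk=1 w0=0 w1=0
t3.Δ1 clk=0 w0=0 w1=0
t4.Δ0 clk=0 w0=0 w1=0
t4.Δ1 clk=1 w0=0 w1=0
t4.Δ2 clk=1 w0=1 w1=0
t4.Δ3 clk=1 w0=1 w1=1
t5.Δ0 clk=1 w0=1 w1=1
t5.Δ1 clk=0 w0=1 w1=1
t6.Δ0 clk=0 w0=1 w1=1
t6.Δ1 clk=1 w0=1 w1=1
t6.Δ2 clk=1 w0=0 w1=1
t6.Δ3 clk=1 w0=0 w1=0
t7.Δ0 clk=1 w0=0 w1=0
t7.Δ1 clk=0 w0=0 w1=0
t8.Δ0 clk=0 w0=0 w1=0
t8.Δ1 clk=1 w0=0 w1=0
t8.Δ2 clk=1 w0=1 w1=0
t8.Δ3 clk=1 w0=1 w1=1
t9.Δ0 clk=1 w0=1 w1=1
t9.Δ1 clk=0 w0=1 w1=1
t10.Δ0 clk=0 w0=1 w1=1
t10.Δ1 clk=1 w0=1 w1=1
t10.Δ2 clk=1 w0=0 w1=1
t10.Δ3 clk=1 w0=0 w1=0
t11.Δ0 clk=1 w0=0 w1=0
t11.Δ1 clk=0 w0=0 w1=0
t12.Δ0 clk=0 w0=0 w1=0
t12.Δ1 clk=1 w0=0 w1=0
t12.Δ2 clk=1 w0=1 w1=0
t12.Δ3 clk=1 w0=1 w1=1
t13.Δ0 clk=1 w0=1 w1=1
t13.Δ1 clk=0 w0=1 w1=1
t14.Δ0 clk=0 w0=1 w1=1
t14.Δ1 clk=1 w0=1 w1=1
t14.Δ2 clk=1 w0=0 w1=1
t14.Δ3 clk=1 w0=0 w1=0
t15.Δ0 clk=1 w0=0 w1=0
t15.Δ1 clk=0 w0=0 w1=0
t16.Δ0 clk=0 w0=0 w1=0
t16.Δ1 clk=1 w0=0 w1=0
t16.Δ2 clk=1 w0=1 w1=0
t16.Δ3 clk=1 w0=1 w1=1
t17.Δ0 clk=1 w0=1 w1=1
t17.Δ1 clk=0 w0=1 w1=1
t18.Δ0 clk=0 w0=1 w1=1
t18.Δ1 clk=1 w0=1 w1=1
t18.Δ2 clk=1 w0=0 w1=1
t18.Δ3 clk=1 w0=0 w1=0

1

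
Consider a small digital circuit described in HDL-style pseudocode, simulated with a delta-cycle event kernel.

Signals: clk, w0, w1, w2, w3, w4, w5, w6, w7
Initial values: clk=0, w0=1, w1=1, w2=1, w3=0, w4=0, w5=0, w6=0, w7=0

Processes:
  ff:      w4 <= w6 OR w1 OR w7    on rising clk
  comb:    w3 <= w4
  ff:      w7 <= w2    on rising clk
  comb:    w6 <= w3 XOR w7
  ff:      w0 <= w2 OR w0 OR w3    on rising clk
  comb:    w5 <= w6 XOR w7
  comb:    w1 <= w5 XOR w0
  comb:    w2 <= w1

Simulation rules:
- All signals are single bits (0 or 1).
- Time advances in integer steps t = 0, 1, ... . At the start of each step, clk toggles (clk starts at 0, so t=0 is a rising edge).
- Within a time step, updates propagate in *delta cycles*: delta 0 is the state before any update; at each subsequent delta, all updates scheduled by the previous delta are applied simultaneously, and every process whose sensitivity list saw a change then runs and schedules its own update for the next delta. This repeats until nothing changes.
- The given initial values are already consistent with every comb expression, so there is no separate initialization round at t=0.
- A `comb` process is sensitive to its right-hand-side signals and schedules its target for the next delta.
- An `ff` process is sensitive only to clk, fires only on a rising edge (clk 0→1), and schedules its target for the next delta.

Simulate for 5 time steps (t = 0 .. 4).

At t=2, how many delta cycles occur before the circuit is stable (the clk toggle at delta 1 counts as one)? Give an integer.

6

[bits: w5,w0,clk,w3,w2,w6,w1,w7,w4]
t=0: Δ0=010010100 Δ1=011010100 Δ2=011010111 Δ3=111111111 Δ4=011110011 Δ5=111100111 Δ6=111110011 Δ7=111100011 | 7Δ
t=1: Δ0=111100011 Δ1=110100011 | 1Δ
t=2: Δ0=110100011 Δ1=111100011 Δ2=111100001 Δ3=011101001 Δ4=111101101 Δ5=111111001 Δ6=111101001 | 6Δ
t=3: Δ0=111101001 Δ1=110101001 | 1Δ
t=4: Δ0=110101001 Δ1=111101001 | 1Δ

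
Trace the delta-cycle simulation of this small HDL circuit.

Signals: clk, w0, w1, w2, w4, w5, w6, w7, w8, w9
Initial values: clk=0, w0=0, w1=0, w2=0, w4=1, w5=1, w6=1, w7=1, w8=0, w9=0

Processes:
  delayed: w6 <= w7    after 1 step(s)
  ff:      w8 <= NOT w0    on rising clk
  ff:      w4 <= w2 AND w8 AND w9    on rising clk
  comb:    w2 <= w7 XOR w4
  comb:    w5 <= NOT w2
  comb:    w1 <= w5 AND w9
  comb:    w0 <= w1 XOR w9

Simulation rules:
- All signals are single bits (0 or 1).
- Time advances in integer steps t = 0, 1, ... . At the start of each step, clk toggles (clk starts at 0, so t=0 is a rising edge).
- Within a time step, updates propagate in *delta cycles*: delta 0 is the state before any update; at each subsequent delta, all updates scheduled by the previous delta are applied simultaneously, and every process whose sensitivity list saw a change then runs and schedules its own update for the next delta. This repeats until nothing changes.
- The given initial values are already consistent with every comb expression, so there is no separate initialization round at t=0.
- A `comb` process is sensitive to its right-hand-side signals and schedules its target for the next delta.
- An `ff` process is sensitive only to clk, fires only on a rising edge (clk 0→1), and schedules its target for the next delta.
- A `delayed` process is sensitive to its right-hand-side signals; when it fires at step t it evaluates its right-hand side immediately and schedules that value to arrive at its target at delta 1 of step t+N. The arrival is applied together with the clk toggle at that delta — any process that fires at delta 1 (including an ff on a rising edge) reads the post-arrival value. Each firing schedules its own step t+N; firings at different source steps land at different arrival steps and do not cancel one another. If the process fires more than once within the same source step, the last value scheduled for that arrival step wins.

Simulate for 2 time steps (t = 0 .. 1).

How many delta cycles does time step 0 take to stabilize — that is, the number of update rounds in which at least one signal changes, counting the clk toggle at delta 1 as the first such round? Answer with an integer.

4

[bits: w6,w8,w5,w1,w7,w9,clk,w2,w0,w4]
t=0: Δ0=1010100001 Δ1=1010101001 Δ2=1110101000 Δ3=1110101100 Δ4=1100101100 | 4Δ
t=1: Δ0=1100101100 Δ1=1100100100 | 1Δ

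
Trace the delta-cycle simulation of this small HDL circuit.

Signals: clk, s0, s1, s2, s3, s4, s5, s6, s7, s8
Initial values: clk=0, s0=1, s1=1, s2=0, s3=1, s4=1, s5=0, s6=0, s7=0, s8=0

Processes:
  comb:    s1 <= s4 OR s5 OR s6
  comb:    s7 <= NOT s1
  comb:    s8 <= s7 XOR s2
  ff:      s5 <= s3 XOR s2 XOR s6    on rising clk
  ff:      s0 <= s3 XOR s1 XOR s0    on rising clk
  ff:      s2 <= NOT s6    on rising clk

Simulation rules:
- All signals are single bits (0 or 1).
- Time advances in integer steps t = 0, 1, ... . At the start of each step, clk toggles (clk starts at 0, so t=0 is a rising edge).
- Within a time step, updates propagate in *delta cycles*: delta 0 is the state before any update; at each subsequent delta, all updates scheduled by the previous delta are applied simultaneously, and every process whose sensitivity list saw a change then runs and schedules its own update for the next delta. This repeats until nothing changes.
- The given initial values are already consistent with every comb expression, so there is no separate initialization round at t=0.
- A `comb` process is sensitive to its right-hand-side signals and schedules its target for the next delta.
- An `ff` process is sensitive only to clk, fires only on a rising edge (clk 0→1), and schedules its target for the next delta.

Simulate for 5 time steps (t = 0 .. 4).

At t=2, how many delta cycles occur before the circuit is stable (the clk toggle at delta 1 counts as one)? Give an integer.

2

[bits: s2,s3,s0,s8,clk,s4,s5,s6,s7,s1]
t=0: Δ0=0110010001 Δ1=0110110001 Δ2=1110111001 Δ3=1111111001 | 3Δ
t=1: Δ0=1111111001 Δ1=1111011001 | 1Δ
t=2: Δ0=1111011001 Δ1=1111111001 Δ2=1111110001 | 2Δ
t=3: Δ0=1111110001 Δ1=1111010001 | 1Δ
t=4: Δ0=1111010001 Δ1=1111110001 | 1Δ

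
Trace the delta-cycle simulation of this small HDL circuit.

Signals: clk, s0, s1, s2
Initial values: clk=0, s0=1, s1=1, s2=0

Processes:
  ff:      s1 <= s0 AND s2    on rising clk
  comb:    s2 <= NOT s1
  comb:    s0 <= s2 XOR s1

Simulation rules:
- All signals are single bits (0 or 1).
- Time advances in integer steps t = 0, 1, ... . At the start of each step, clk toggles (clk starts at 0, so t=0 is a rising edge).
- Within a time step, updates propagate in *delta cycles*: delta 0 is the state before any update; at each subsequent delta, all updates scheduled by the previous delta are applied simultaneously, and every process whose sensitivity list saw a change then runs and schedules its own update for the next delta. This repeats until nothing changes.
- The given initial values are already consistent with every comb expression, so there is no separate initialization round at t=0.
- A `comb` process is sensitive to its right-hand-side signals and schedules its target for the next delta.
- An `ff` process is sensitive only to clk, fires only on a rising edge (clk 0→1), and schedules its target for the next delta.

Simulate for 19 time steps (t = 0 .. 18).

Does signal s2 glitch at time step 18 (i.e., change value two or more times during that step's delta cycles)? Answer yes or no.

no

t0.Δ0 s2=0 clk=0 s0=1 s1=1
t0.Δ1 s2=0 clk=1 s0=1 s1=1
t0.Δ2 s2=0 clk=1 s0=1 s1=0
t0.Δ3 s2=1 clk=1 s0=0 s1=0
t0.Δ4 s2=1 clk=1 s0=1 s1=0
t1.Δ0 s2=1 clk=1 s0=1 s1=0
t1.Δ1 s2=1 clk=0 s0=1 s1=0
t2.Δ0 s2=1 clk=0 s0=1 s1=0
t2.Δ1 s2=1 clk=1 s0=1 s1=0
t2.Δ2 s2=1 clk=1 s0=1 s1=1
t2.Δ3 s2=0 clk=1 s0=0 s1=1
t2.Δ4 s2=0 clk=1 s0=1 s1=1
t3.Δ0 s2=0 clk=1 s0=1 s1=1
t3.Δ1 s2=0 clk=0 s0=1 s1=1
t4.Δ0 s2=0 clk=0 s0=1 s1=1
t4.Δ1 s2=0 clk=1 s0=1 s1=1
t4.Δ2 s2=0 clk=1 s0=1 s1=0
t4.Δ3 s2=1 clk=1 s0=0 s1=0
t4.Δ4 s2=1 clk=1 s0=1 s1=0
t5.Δ0 s2=1 clk=1 s0=1 s1=0
t5.Δ1 s2=1 clk=0 s0=1 s1=0
t6.Δ0 s2=1 clk=0 s0=1 s1=0
t6.Δ1 s2=1 clk=1 s0=1 s1=0
t6.Δ2 s2=1 clk=1 s0=1 s1=1
t6.Δ3 s2=0 clk=1 s0=0 s1=1
t6.Δ4 s2=0 clk=1 s0=1 s1=1
t7.Δ0 s2=0 clk=1 s0=1 s1=1
t7.Δ1 s2=0 clk=0 s0=1 s1=1
t8.Δ0 s2=0 clk=0 s0=1 s1=1
t8.Δ1 s2=0 clk=1 s0=1 s1=1
t8.Δ2 s2=0 clk=1 s0=1 s1=0
t8.Δ3 s2=1 clk=1 s0=0 s1=0
t8.Δ4 s2=1 clk=1 s0=1 s1=0
t9.Δ0 s2=1 clk=1 s0=1 s1=0
t9.Δ1 s2=1 clk=0 s0=1 s1=0
t10.Δ0 s2=1 clk=0 s0=1 s1=0
t10.Δ1 s2=1 clk=1 s0=1 s1=0
t10.Δ2 s2=1 clk=1 s0=1 s1=1
t10.Δ3 s2=0 clk=1 s0=0 s1=1
t10.Δ4 s2=0 clk=1 s0=1 s1=1
t11.Δ0 s2=0 clk=1 s0=1 s1=1
t11.Δ1 s2=0 clk=0 s0=1 s1=1
t12.Δ0 s2=0 clk=0 s0=1 s1=1
t12.Δ1 s2=0 clk=1 s0=1 s1=1
t12.Δ2 s2=0 clk=1 s0=1 s1=0
t12.Δ3 s2=1 clk=1 s0=0 s1=0
t12.Δ4 s2=1 clk=1 s0=1 s1=0
t13.Δ0 s2=1 clk=1 s0=1 s1=0
t13.Δ1 s2=1 clk=0 s0=1 s1=0
t14.Δ0 s2=1 clk=0 s0=1 s1=0
t14.Δ1 s2=1 clk=1 s0=1 s1=0
t14.Δ2 s2=1 clk=1 s0=1 s1=1
t14.Δ3 s2=0 clk=1 s0=0 s1=1
t14.Δ4 s2=0 clk=1 s0=1 s1=1
t15.Δ0 s2=0 clk=1 s0=1 s1=1
t15.Δ1 s2=0 clk=0 s0=1 s1=1
t16.Δ0 s2=0 clk=0 s0=1 s1=1
t16.Δ1 s2=0 clk=1 s0=1 s1=1
t16.Δ2 s2=0 clk=1 s0=1 s1=0
t16.Δ3 s2=1 clk=1 s0=0 s1=0
t16.Δ4 s2=1 clk=1 s0=1 s1=0
t17.Δ0 s2=1 clk=1 s0=1 s1=0
t17.Δ1 s2=1 clk=0 s0=1 s1=0
t18.Δ0 s2=1 clk=0 s0=1 s1=0
t18.Δ1 s2=1 clk=1 s0=1 s1=0
t18.Δ2 s2=1 clk=1 s0=1 s1=1
t18.Δ3 s2=0 clk=1 s0=0 s1=1
t18.Δ4 s2=0 clk=1 s0=1 s1=1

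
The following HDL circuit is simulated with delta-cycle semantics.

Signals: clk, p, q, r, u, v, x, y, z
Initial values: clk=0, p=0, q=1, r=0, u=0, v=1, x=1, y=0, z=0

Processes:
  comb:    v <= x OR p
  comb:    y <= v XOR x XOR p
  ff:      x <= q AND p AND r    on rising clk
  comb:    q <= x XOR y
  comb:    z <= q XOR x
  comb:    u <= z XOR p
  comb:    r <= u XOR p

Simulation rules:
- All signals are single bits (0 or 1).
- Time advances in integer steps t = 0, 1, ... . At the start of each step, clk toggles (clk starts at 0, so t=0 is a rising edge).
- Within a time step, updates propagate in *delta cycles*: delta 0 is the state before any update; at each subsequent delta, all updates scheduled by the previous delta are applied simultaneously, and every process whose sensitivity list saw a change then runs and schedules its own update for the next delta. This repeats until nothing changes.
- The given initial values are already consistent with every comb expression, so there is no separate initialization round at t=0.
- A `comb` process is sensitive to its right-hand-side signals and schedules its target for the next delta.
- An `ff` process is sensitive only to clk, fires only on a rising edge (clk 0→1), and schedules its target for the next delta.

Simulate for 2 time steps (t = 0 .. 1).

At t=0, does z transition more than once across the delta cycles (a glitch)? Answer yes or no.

t=0 Δ0: y=0 u=0 p=0 r=0 z=0 clk=0 x=1 q=1 v=1
  Δ1: clk:0→1
  Δ2: x:1→0
  Δ3: y:0→1, z:0→1, q:1→0, v:1→0
  Δ4: y:1→0, u:0→1, z:1→0, q:0→1
  Δ5: u:1→0, r:0→1, z:0→1, q:1→0
  Δ6: u:0→1, r:1→0, z:1→0
  Δ7: u:1→0, r:0→1
  Δ8: r:1→0
  (8Δ to stable)
t=1 Δ0: y=0 u=0 p=0 r=0 z=0 clk=1 x=0 q=0 v=0
  Δ1: clk:1→0
  (1Δ to stable)

yes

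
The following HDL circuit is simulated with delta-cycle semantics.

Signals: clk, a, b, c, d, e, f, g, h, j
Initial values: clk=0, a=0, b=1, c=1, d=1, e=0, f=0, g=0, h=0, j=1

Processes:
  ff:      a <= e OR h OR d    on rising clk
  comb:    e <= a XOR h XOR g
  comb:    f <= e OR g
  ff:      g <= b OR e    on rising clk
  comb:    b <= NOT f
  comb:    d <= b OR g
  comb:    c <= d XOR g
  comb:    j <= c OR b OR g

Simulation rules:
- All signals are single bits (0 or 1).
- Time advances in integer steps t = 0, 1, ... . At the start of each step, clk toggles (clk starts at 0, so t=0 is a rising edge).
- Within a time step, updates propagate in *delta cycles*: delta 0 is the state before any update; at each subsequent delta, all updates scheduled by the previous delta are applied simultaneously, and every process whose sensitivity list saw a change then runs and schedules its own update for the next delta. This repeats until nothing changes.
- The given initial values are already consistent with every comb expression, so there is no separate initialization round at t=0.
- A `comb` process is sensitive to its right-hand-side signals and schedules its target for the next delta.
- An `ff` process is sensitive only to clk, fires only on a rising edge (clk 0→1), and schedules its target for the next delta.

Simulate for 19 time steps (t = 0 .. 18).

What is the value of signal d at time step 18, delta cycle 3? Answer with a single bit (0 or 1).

0

t0.Δ0 c=1 clk=0 b=1 e=0 h=0 f=0 j=1 g=0 a=0 d=1
t0.Δ1 c=1 clk=1 b=1 e=0 h=0 f=0 j=1 g=0 a=0 d=1
t0.Δ2 c=1 clk=1 b=1 e=0 h=0 f=0 j=1 g=1 a=1 d=1
t0.Δ3 c=0 clk=1 b=1 e=0 h=0 f=1 j=1 g=1 a=1 d=1
t0.Δ4 c=0 clk=1 b=0 e=0 h=0 f=1 j=1 g=1 a=1 d=1
t1.Δ0 c=0 clk=1 b=0 e=0 h=0 f=1 j=1 g=1 a=1 d=1
t1.Δ1 c=0 clk=0 b=0 e=0 h=0 f=1 j=1 g=1 a=1 d=1
t2.Δ0 c=0 clk=0 b=0 e=0 h=0 f=1 j=1 g=1 a=1 d=1
t2.Δ1 c=0 clk=1 b=0 e=0 h=0 f=1 j=1 g=1 a=1 d=1
t2.Δ2 c=0 clk=1 b=0 e=0 h=0 f=1 j=1 g=0 a=1 d=1
t2.Δ3 c=1 clk=1 b=0 e=1 h=0 f=0 j=0 g=0 a=1 d=0
t2.Δ4 c=0 clk=1 b=1 e=1 h=0 f=1 j=1 g=0 a=1 d=0
t2.Δ5 c=0 clk=1 b=0 e=1 h=0 f=1 j=1 g=0 a=1 d=1
t2.Δ6 c=1 clk=1 b=0 e=1 h=0 f=1 j=0 g=0 a=1 d=0
t2.Δ7 c=0 clk=1 b=0 e=1 h=0 f=1 j=1 g=0 a=1 d=0
t2.Δ8 c=0 clk=1 b=0 e=1 h=0 f=1 j=0 g=0 a=1 d=0
t3.Δ0 c=0 clk=1 b=0 e=1 h=0 f=1 j=0 g=0 a=1 d=0
t3.Δ1 c=0 clk=0 b=0 e=1 h=0 f=1 j=0 g=0 a=1 d=0
t4.Δ0 c=0 clk=0 b=0 e=1 h=0 f=1 j=0 g=0 a=1 d=0
t4.Δ1 c=0 clk=1 b=0 e=1 h=0 f=1 j=0 g=0 a=1 d=0
t4.Δ2 c=0 clk=1 b=0 e=1 h=0 f=1 j=0 g=1 a=1 d=0
t4.Δ3 c=1 clk=1 b=0 e=0 h=0 f=1 j=1 g=1 a=1 d=1
t4.Δ4 c=0 clk=1 b=0 e=0 h=0 f=1 j=1 g=1 a=1 d=1
t5.Δ0 c=0 clk=1 b=0 e=0 h=0 f=1 j=1 g=1 a=1 d=1
t5.Δ1 c=0 clk=0 b=0 e=0 h=0 f=1 j=1 g=1 a=1 d=1
t6.Δ0 c=0 clk=0 b=0 e=0 h=0 f=1 j=1 g=1 a=1 d=1
t6.Δ1 c=0 clk=1 b=0 e=0 h=0 f=1 j=1 g=1 a=1 d=1
t6.Δ2 c=0 clk=1 b=0 e=0 h=0 f=1 j=1 g=0 a=1 d=1
t6.Δ3 c=1 clk=1 b=0 e=1 h=0 f=0 j=0 g=0 a=1 d=0
t6.Δ4 c=0 clk=1 b=1 e=1 h=0 f=1 j=1 g=0 a=1 d=0
t6.Δ5 c=0 clk=1 b=0 e=1 h=0 f=1 j=1 g=0 a=1 d=1
t6.Δ6 c=1 clk=1 b=0 e=1 h=0 f=1 j=0 g=0 a=1 d=0
t6.Δ7 c=0 clk=1 b=0 e=1 h=0 f=1 j=1 g=0 a=1 d=0
t6.Δ8 c=0 clk=1 b=0 e=1 h=0 f=1 j=0 g=0 a=1 d=0
t7.Δ0 c=0 clk=1 b=0 e=1 h=0 f=1 j=0 g=0 a=1 d=0
t7.Δ1 c=0 clk=0 b=0 e=1 h=0 f=1 j=0 g=0 a=1 d=0
t8.Δ0 c=0 clk=0 b=0 e=1 h=0 f=1 j=0 g=0 a=1 d=0
t8.Δ1 c=0 clk=1 b=0 e=1 h=0 f=1 j=0 g=0 a=1 d=0
t8.Δ2 c=0 clk=1 b=0 e=1 h=0 f=1 j=0 g=1 a=1 d=0
t8.Δ3 c=1 clk=1 b=0 e=0 h=0 f=1 j=1 g=1 a=1 d=1
t8.Δ4 c=0 clk=1 b=0 e=0 h=0 f=1 j=1 g=1 a=1 d=1
t9.Δ0 c=0 clk=1 b=0 e=0 h=0 f=1 j=1 g=1 a=1 d=1
t9.Δ1 c=0 clk=0 b=0 e=0 h=0 f=1 j=1 g=1 a=1 d=1
t10.Δ0 c=0 clk=0 b=0 e=0 h=0 f=1 j=1 g=1 a=1 d=1
t10.Δ1 c=0 clk=1 b=0 e=0 h=0 f=1 j=1 g=1 a=1 d=1
t10.Δ2 c=0 clk=1 b=0 e=0 h=0 f=1 j=1 g=0 a=1 d=1
t10.Δ3 c=1 clk=1 b=0 e=1 h=0 f=0 j=0 g=0 a=1 d=0
t10.Δ4 c=0 clk=1 b=1 e=1 h=0 f=1 j=1 g=0 a=1 d=0
t10.Δ5 c=0 clk=1 b=0 e=1 h=0 f=1 j=1 g=0 a=1 d=1
t10.Δ6 c=1 clk=1 b=0 e=1 h=0 f=1 j=0 g=0 a=1 d=0
t10.Δ7 c=0 clk=1 b=0 e=1 h=0 f=1 j=1 g=0 a=1 d=0
t10.Δ8 c=0 clk=1 b=0 e=1 h=0 f=1 j=0 g=0 a=1 d=0
t11.Δ0 c=0 clk=1 b=0 e=1 h=0 f=1 j=0 g=0 a=1 d=0
t11.Δ1 c=0 clk=0 b=0 e=1 h=0 f=1 j=0 g=0 a=1 d=0
t12.Δ0 c=0 clk=0 b=0 e=1 h=0 f=1 j=0 g=0 a=1 d=0
t12.Δ1 c=0 clk=1 b=0 e=1 h=0 f=1 j=0 g=0 a=1 d=0
t12.Δ2 c=0 clk=1 b=0 e=1 h=0 f=1 j=0 g=1 a=1 d=0
t12.Δ3 c=1 clk=1 b=0 e=0 h=0 f=1 j=1 g=1 a=1 d=1
t12.Δ4 c=0 clk=1 b=0 e=0 h=0 f=1 j=1 g=1 a=1 d=1
t13.Δ0 c=0 clk=1 b=0 e=0 h=0 f=1 j=1 g=1 a=1 d=1
t13.Δ1 c=0 clk=0 b=0 e=0 h=0 f=1 j=1 g=1 a=1 d=1
t14.Δ0 c=0 clk=0 b=0 e=0 h=0 f=1 j=1 g=1 a=1 d=1
t14.Δ1 c=0 clk=1 b=0 e=0 h=0 f=1 j=1 g=1 a=1 d=1
t14.Δ2 c=0 clk=1 b=0 e=0 h=0 f=1 j=1 g=0 a=1 d=1
t14.Δ3 c=1 clk=1 b=0 e=1 h=0 f=0 j=0 g=0 a=1 d=0
t14.Δ4 c=0 clk=1 b=1 e=1 h=0 f=1 j=1 g=0 a=1 d=0
t14.Δ5 c=0 clk=1 b=0 e=1 h=0 f=1 j=1 g=0 a=1 d=1
t14.Δ6 c=1 clk=1 b=0 e=1 h=0 f=1 j=0 g=0 a=1 d=0
t14.Δ7 c=0 clk=1 b=0 e=1 h=0 f=1 j=1 g=0 a=1 d=0
t14.Δ8 c=0 clk=1 b=0 e=1 h=0 f=1 j=0 g=0 a=1 d=0
t15.Δ0 c=0 clk=1 b=0 e=1 h=0 f=1 j=0 g=0 a=1 d=0
t15.Δ1 c=0 clk=0 b=0 e=1 h=0 f=1 j=0 g=0 a=1 d=0
t16.Δ0 c=0 clk=0 b=0 e=1 h=0 f=1 j=0 g=0 a=1 d=0
t16.Δ1 c=0 clk=1 b=0 e=1 h=0 f=1 j=0 g=0 a=1 d=0
t16.Δ2 c=0 clk=1 b=0 e=1 h=0 f=1 j=0 g=1 a=1 d=0
t16.Δ3 c=1 clk=1 b=0 e=0 h=0 f=1 j=1 g=1 a=1 d=1
t16.Δ4 c=0 clk=1 b=0 e=0 h=0 f=1 j=1 g=1 a=1 d=1
t17.Δ0 c=0 clk=1 b=0 e=0 h=0 f=1 j=1 g=1 a=1 d=1
t17.Δ1 c=0 clk=0 b=0 e=0 h=0 f=1 j=1 g=1 a=1 d=1
t18.Δ0 c=0 clk=0 b=0 e=0 h=0 f=1 j=1 g=1 a=1 d=1
t18.Δ1 c=0 clk=1 b=0 e=0 h=0 f=1 j=1 g=1 a=1 d=1
t18.Δ2 c=0 clk=1 b=0 e=0 h=0 f=1 j=1 g=0 a=1 d=1
t18.Δ3 c=1 clk=1 b=0 e=1 h=0 f=0 j=0 g=0 a=1 d=0
t18.Δ4 c=0 clk=1 b=1 e=1 h=0 f=1 j=1 g=0 a=1 d=0
t18.Δ5 c=0 clk=1 b=0 e=1 h=0 f=1 j=1 g=0 a=1 d=1
t18.Δ6 c=1 clk=1 b=0 e=1 h=0 f=1 j=0 g=0 a=1 d=0
t18.Δ7 c=0 clk=1 b=0 e=1 h=0 f=1 j=1 g=0 a=1 d=0
t18.Δ8 c=0 clk=1 b=0 e=1 h=0 f=1 j=0 g=0 a=1 d=0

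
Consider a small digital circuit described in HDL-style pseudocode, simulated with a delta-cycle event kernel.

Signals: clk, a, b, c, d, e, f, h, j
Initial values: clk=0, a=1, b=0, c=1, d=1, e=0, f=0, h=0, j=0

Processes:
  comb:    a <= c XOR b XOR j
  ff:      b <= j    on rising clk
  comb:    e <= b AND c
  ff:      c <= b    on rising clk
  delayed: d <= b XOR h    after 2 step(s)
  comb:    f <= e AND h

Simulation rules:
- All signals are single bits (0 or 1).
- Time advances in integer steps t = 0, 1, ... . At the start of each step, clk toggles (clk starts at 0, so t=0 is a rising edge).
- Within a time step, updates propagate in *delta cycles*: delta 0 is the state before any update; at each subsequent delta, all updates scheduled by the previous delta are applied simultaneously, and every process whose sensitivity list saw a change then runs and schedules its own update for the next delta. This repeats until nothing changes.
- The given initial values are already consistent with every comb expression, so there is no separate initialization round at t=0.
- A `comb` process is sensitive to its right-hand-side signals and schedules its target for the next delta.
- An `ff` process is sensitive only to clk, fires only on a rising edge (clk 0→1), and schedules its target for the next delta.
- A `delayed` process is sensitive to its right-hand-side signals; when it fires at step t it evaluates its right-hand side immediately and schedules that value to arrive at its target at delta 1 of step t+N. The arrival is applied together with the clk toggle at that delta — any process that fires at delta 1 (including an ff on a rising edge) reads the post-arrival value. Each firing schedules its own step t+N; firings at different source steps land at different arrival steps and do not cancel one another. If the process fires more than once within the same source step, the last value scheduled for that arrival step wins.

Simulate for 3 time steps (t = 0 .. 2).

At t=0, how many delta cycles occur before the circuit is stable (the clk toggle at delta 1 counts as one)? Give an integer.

t=0 Δ0: j=0 clk=0 e=0 a=1 f=0 b=0 d=1 h=0 c=1
  Δ1: clk:0→1
  Δ2: c:1→0
  Δ3: a:1→0
  (3Δ to stable)
t=1 Δ0: j=0 clk=1 e=0 a=0 f=0 b=0 d=1 h=0 c=0
  Δ1: clk:1→0
  (1Δ to stable)
t=2 Δ0: j=0 clk=0 e=0 a=0 f=0 b=0 d=1 h=0 c=0
  Δ1: clk:0→1
  (1Δ to stable)

3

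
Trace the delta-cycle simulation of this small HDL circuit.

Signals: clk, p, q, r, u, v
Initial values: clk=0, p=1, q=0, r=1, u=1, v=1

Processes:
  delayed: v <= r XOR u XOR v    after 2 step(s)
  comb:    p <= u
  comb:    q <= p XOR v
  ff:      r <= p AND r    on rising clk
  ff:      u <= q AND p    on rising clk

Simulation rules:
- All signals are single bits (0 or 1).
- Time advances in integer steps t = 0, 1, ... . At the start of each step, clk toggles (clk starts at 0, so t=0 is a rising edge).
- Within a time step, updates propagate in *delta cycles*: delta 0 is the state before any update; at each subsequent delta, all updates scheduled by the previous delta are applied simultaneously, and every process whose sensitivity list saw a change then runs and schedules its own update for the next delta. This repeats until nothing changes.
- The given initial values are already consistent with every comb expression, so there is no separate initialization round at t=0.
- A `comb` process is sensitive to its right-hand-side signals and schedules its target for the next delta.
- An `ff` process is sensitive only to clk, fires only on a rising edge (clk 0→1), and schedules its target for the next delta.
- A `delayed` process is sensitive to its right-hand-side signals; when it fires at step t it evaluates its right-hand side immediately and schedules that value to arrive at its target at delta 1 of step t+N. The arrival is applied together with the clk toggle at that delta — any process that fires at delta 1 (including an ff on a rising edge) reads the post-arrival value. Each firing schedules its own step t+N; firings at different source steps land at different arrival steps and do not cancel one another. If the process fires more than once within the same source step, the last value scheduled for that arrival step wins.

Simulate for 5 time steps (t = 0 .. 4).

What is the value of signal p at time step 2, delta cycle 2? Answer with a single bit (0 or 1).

0

t0.Δ0 v=1 clk=0 q=0 r=1 p=1 u=1
t0.Δ1 v=1 clk=1 q=0 r=1 p=1 u=1
t0.Δ2 v=1 clk=1 q=0 r=1 p=1 u=0
t0.Δ3 v=1 clk=1 q=0 r=1 p=0 u=0
t0.Δ4 v=1 clk=1 q=1 r=1 p=0 u=0
t1.Δ0 v=1 clk=1 q=1 r=1 p=0 u=0
t1.Δ1 v=1 clk=0 q=1 r=1 p=0 u=0
t2.Δ0 v=1 clk=0 q=1 r=1 p=0 u=0
t2.Δ1 v=0 clk=1 q=1 r=1 p=0 u=0
t2.Δ2 v=0 clk=1 q=0 r=0 p=0 u=0
t3.Δ0 v=0 clk=1 q=0 r=0 p=0 u=0
t3.Δ1 v=0 clk=0 q=0 r=0 p=0 u=0
t4.Δ0 v=0 clk=0 q=0 r=0 p=0 u=0
t4.Δ1 v=0 clk=1 q=0 r=0 p=0 u=0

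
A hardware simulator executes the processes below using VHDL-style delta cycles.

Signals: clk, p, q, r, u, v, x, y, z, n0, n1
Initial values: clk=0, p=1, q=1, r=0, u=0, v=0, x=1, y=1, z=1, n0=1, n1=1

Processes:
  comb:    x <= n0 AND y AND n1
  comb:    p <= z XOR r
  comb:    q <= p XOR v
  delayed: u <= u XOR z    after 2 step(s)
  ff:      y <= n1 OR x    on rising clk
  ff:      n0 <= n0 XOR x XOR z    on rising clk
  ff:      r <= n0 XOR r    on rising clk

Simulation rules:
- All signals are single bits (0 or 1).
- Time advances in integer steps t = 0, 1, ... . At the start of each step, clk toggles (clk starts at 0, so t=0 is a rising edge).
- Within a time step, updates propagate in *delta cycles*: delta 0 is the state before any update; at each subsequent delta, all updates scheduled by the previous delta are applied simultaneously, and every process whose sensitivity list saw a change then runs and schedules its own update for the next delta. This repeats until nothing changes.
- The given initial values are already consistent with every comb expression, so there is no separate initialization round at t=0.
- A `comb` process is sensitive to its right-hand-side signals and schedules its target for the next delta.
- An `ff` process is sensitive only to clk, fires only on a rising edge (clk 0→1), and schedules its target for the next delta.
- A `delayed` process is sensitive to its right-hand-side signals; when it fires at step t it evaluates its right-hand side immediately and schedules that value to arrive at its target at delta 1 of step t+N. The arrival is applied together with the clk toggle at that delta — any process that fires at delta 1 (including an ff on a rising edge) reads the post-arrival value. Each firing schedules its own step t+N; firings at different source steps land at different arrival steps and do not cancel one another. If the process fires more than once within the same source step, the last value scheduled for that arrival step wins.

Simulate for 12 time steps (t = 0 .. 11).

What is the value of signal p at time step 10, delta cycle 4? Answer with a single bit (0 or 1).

t=0 Δ0: x=1 p=1 u=0 z=1 y=1 n1=1 q=1 r=0 clk=0 v=0 n0=1
  Δ1: clk:0→1
  Δ2: r:0→1
  Δ3: p:1→0
  Δ4: q:1→0
  (4Δ to stable)
t=1 Δ0: x=1 p=0 u=0 z=1 y=1 n1=1 q=0 r=1 clk=1 v=0 n0=1
  Δ1: clk:1→0
  (1Δ to stable)
t=2 Δ0: x=1 p=0 u=0 z=1 y=1 n1=1 q=0 r=1 clk=0 v=0 n0=1
  Δ1: clk:0→1
  Δ2: r:1→0
  Δ3: p:0→1
  Δ4: q:0→1
  (4Δ to stable)
t=3 Δ0: x=1 p=1 u=0 z=1 y=1 n1=1 q=1 r=0 clk=1 v=0 n0=1
  Δ1: clk:1→0
  (1Δ to stable)
t=4 Δ0: x=1 p=1 u=0 z=1 y=1 n1=1 q=1 r=0 clk=0 v=0 n0=1
  Δ1: clk:0→1
  Δ2: r:0→1
  Δ3: p:1→0
  Δ4: q:1→0
  (4Δ to stable)
t=5 Δ0: x=1 p=0 u=0 z=1 y=1 n1=1 q=0 r=1 clk=1 v=0 n0=1
  Δ1: clk:1→0
  (1Δ to stable)
t=6 Δ0: x=1 p=0 u=0 z=1 y=1 n1=1 q=0 r=1 clk=0 v=0 n0=1
  Δ1: clk:0→1
  Δ2: r:1→0
  Δ3: p:0→1
  Δ4: q:0→1
  (4Δ to stable)
t=7 Δ0: x=1 p=1 u=0 z=1 y=1 n1=1 q=1 r=0 clk=1 v=0 n0=1
  Δ1: clk:1→0
  (1Δ to stable)
t=8 Δ0: x=1 p=1 u=0 z=1 y=1 n1=1 q=1 r=0 clk=0 v=0 n0=1
  Δ1: clk:0→1
  Δ2: r:0→1
  Δ3: p:1→0
  Δ4: q:1→0
  (4Δ to stable)
t=9 Δ0: x=1 p=0 u=0 z=1 y=1 n1=1 q=0 r=1 clk=1 v=0 n0=1
  Δ1: clk:1→0
  (1Δ to stable)
t=10 Δ0: x=1 p=0 u=0 z=1 y=1 n1=1 q=0 r=1 clk=0 v=0 n0=1
  Δ1: clk:0→1
  Δ2: r:1→0
  Δ3: p:0→1
  Δ4: q:0→1
  (4Δ to stable)
t=11 Δ0: x=1 p=1 u=0 z=1 y=1 n1=1 q=1 r=0 clk=1 v=0 n0=1
  Δ1: clk:1→0
  (1Δ to stable)

1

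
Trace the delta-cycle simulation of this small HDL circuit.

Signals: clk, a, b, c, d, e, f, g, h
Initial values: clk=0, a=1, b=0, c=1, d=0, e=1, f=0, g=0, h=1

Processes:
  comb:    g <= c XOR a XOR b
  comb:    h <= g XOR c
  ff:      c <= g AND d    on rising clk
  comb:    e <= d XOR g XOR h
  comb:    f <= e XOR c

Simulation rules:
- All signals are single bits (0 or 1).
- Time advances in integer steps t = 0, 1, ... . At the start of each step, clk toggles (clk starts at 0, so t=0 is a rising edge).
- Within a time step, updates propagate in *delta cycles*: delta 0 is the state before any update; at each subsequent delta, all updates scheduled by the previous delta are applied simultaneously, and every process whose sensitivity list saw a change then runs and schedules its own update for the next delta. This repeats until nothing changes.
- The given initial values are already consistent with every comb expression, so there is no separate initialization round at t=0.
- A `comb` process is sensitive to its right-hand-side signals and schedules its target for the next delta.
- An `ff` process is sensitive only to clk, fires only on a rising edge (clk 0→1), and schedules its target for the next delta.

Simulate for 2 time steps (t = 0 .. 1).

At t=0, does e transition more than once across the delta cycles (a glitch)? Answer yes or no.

[bits: b,d,g,clk,c,a,f,e,h]
t=0: Δ0=000011011 Δ1=000111011 Δ2=000101011 Δ3=001101110 Δ4=001101111 Δ5=001101101 Δ6=001101001 | 6Δ
t=1: Δ0=001101001 Δ1=001001001 | 1Δ

no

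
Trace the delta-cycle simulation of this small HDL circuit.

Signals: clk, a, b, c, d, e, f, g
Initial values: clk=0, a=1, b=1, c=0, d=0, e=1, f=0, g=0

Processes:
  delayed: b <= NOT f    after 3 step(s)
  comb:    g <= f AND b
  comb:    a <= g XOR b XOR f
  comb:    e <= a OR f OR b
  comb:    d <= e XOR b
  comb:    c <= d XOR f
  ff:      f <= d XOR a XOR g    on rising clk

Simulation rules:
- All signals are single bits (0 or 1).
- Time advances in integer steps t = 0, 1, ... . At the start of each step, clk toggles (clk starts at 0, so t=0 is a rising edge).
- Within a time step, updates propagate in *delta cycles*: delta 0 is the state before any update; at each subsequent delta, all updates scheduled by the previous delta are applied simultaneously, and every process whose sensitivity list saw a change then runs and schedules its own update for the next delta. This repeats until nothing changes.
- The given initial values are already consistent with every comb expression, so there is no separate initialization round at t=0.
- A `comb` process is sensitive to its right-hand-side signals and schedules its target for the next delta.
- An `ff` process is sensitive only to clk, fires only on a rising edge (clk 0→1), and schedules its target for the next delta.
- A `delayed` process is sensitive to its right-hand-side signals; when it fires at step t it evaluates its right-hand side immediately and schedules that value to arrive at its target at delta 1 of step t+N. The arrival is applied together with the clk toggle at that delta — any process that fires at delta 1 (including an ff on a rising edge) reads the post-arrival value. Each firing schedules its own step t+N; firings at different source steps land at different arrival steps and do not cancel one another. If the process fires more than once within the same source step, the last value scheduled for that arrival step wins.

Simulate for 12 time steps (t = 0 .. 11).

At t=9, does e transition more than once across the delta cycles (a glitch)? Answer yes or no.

t0.Δ0 c=0 b=1 g=0 a=1 f=0 e=1 d=0 clk=0
t0.Δ1 c=0 b=1 g=0 a=1 f=0 e=1 d=0 clk=1
t0.Δ2 c=0 b=1 g=0 a=1 f=1 e=1 d=0 clk=1
t0.Δ3 c=1 b=1 g=1 a=0 f=1 e=1 d=0 clk=1
t0.Δ4 c=1 b=1 g=1 a=1 f=1 e=1 d=0 clk=1
t1.Δ0 c=1 b=1 g=1 a=1 f=1 e=1 d=0 clk=1
t1.Δ1 c=1 b=1 g=1 a=1 f=1 e=1 d=0 clk=0
t2.Δ0 c=1 b=1 g=1 a=1 f=1 e=1 d=0 clk=0
t2.Δ1 c=1 b=1 g=1 a=1 f=1 e=1 d=0 clk=1
t2.Δ2 c=1 b=1 g=1 a=1 f=0 e=1 d=0 clk=1
t2.Δ3 c=0 b=1 g=0 a=0 f=0 e=1 d=0 clk=1
t2.Δ4 c=0 b=1 g=0 a=1 f=0 e=1 d=0 clk=1
t3.Δ0 c=0 b=1 g=0 a=1 f=0 e=1 d=0 clk=1
t3.Δ1 c=0 b=0 g=0 a=1 f=0 e=1 d=0 clk=0
t3.Δ2 c=0 b=0 g=0 a=0 f=0 e=1 d=1 clk=0
t3.Δ3 c=1 b=0 g=0 a=0 f=0 e=0 d=1 clk=0
t3.Δ4 c=1 b=0 g=0 a=0 f=0 e=0 d=0 clk=0
t3.Δ5 c=0 b=0 g=0 a=0 f=0 e=0 d=0 clk=0
t4.Δ0 c=0 b=0 g=0 a=0 f=0 e=0 d=0 clk=0
t4.Δ1 c=0 b=0 g=0 a=0 f=0 e=0 d=0 clk=1
t5.Δ0 c=0 b=0 g=0 a=0 f=0 e=0 d=0 clk=1
t5.Δ1 c=0 b=1 g=0 a=0 f=0 e=0 d=0 clk=0
t5.Δ2 c=0 b=1 g=0 a=1 f=0 e=1 d=1 clk=0
t5.Δ3 c=1 b=1 g=0 a=1 f=0 e=1 d=0 clk=0
t5.Δ4 c=0 b=1 g=0 a=1 f=0 e=1 d=0 clk=0
t6.Δ0 c=0 b=1 g=0 a=1 f=0 e=1 d=0 clk=0
t6.Δ1 c=0 b=1 g=0 a=1 f=0 e=1 d=0 clk=1
t6.Δ2 c=0 b=1 g=0 a=1 f=1 e=1 d=0 clk=1
t6.Δ3 c=1 b=1 g=1 a=0 f=1 e=1 d=0 clk=1
t6.Δ4 c=1 b=1 g=1 a=1 f=1 e=1 d=0 clk=1
t7.Δ0 c=1 b=1 g=1 a=1 f=1 e=1 d=0 clk=1
t7.Δ1 c=1 b=1 g=1 a=1 f=1 e=1 d=0 clk=0
t8.Δ0 c=1 b=1 g=1 a=1 f=1 e=1 d=0 clk=0
t8.Δ1 c=1 b=1 g=1 a=1 f=1 e=1 d=0 clk=1
t8.Δ2 c=1 b=1 g=1 a=1 f=0 e=1 d=0 clk=1
t8.Δ3 c=0 b=1 g=0 a=0 f=0 e=1 d=0 clk=1
t8.Δ4 c=0 b=1 g=0 a=1 f=0 e=1 d=0 clk=1
t9.Δ0 c=0 b=1 g=0 a=1 f=0 e=1 d=0 clk=1
t9.Δ1 c=0 b=0 g=0 a=1 f=0 e=1 d=0 clk=0
t9.Δ2 c=0 b=0 g=0 a=0 f=0 e=1 d=1 clk=0
t9.Δ3 c=1 b=0 g=0 a=0 f=0 e=0 d=1 clk=0
t9.Δ4 c=1 b=0 g=0 a=0 f=0 e=0 d=0 clk=0
t9.Δ5 c=0 b=0 g=0 a=0 f=0 e=0 d=0 clk=0
t10.Δ0 c=0 b=0 g=0 a=0 f=0 e=0 d=0 clk=0
t10.Δ1 c=0 b=0 g=0 a=0 f=0 e=0 d=0 clk=1
t11.Δ0 c=0 b=0 g=0 a=0 f=0 e=0 d=0 clk=1
t11.Δ1 c=0 b=1 g=0 a=0 f=0 e=0 d=0 clk=0
t11.Δ2 c=0 b=1 g=0 a=1 f=0 e=1 d=1 clk=0
t11.Δ3 c=1 b=1 g=0 a=1 f=0 e=1 d=0 clk=0
t11.Δ4 c=0 b=1 g=0 a=1 f=0 e=1 d=0 clk=0

no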